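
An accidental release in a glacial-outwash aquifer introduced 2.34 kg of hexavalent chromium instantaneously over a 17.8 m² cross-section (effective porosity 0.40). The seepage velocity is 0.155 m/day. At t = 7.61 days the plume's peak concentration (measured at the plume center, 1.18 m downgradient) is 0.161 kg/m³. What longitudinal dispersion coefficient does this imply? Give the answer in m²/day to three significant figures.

At the plume center C_max = M/(n_e·A·√(4πDt)), so D = M²/(4πt·(n_e·A·C_max)²).
n_e·A·C_max = 0.40 × 17.8 × 0.161 = 1.146 kg/m.
D = 2.34²/(4π × 7.61 × 1.146²) = 0.0436 m²/day.

0.0436 m²/day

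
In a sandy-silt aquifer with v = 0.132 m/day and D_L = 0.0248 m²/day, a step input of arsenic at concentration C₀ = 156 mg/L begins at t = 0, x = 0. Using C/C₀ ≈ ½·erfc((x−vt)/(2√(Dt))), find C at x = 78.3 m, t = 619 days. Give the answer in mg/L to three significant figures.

114 mg/L

For a continuous step input, C/C₀ ≈ ½·erfc((x−vt)/(2√(Dt))).
vt = 0.132 × 619 = 81.708 m and 2√(Dt) = 2√(0.0248 × 619) = 7.836 m.
Argument (x−vt)/(2√(Dt)) = (78.3 − 81.708)/7.836 = -0.4349; ½·erfc(-0.4349) = 0.7307.
C = 156 × 0.7307 = 114 mg/L.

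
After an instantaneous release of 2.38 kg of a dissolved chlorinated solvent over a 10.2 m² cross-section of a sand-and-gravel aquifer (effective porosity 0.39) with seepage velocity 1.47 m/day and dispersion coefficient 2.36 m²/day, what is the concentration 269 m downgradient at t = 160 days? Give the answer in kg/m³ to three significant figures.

0.00408 kg/m³

For an instantaneous plane source, C(x,t) = M/(n_e·A·√(4πDt)) · exp(−(x−vt)²/(4Dt)), with n_e·A the pore (flow) area.
Plume center vt = 1.47 × 160 = 235.2 m, so the well at 269 m is 33.8 m downgradient of the peak.
√(4πDt) = 68.88 m, giving peak height M/(n_e·A·√(4πDt)) = 2.38/(0.39 × 10.2 × 68.88) = 0.008686 kg/m³.
(x−vt)²/(4Dt) = (33.8)²/(4 × 2.36 × 160) = 0.7564; exp(−0.7564) = 0.4694.
C = 0.008686 × 0.4694 = 0.00408 kg/m³.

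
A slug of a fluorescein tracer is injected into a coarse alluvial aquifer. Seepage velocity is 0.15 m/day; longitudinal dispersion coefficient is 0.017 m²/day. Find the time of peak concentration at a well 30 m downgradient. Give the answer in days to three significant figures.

199 days

For the 1D instantaneous-source solution, setting ∂C/∂t = 0 at fixed x gives v²t² + 2Dt − x² = 0, so t = (√(D² + v²x²) − D)/v².
√(D² + v²x²) = √(0.017² + 0.15² × 30²) = 4.500; v² = 0.0225.
t = (4.500 − 0.017)/0.0225 = 199 days (vs. the pure-advection estimate x/v = 200 d).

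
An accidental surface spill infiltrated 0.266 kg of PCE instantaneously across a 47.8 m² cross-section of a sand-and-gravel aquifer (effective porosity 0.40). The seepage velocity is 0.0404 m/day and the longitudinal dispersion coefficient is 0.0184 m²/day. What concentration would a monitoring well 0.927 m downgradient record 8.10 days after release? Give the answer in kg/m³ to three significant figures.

For an instantaneous plane source, C(x,t) = M/(n_e·A·√(4πDt)) · exp(−(x−vt)²/(4Dt)), with n_e·A the pore (flow) area.
Plume center vt = 0.0404 × 8.10 = 0.32724 m, so the well at 0.927 m is 0.59976 m downgradient of the peak.
√(4πDt) = 1.369 m, giving peak height M/(n_e·A·√(4πDt)) = 0.266/(0.40 × 47.8 × 1.369) = 0.01016 kg/m³.
(x−vt)²/(4Dt) = (0.59976)²/(4 × 0.0184 × 8.10) = 0.6034; exp(−0.6034) = 0.5469.
C = 0.01016 × 0.5469 = 0.00556 kg/m³.

0.00556 kg/m³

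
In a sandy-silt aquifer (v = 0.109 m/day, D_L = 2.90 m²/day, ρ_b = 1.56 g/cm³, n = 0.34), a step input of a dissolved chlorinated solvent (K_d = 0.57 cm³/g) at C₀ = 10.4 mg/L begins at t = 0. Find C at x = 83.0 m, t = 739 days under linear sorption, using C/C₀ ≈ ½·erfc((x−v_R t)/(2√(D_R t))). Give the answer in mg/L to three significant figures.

Retardation factor R = 1 + ρ_b·K_d/n = 1 + 1.56 × 0.57/0.34 = 3.615.
Sorption retards both mechanisms: v_R = v/R = 0.03015 m/day, D_R = D/R = 0.8022 m²/day.
v_R·t = 0.03015 × 739 = 22.28085 m; 2√(D_R t) = 48.70 m; argument = (83.0 − 22.28085)/48.70 = 1.247.
C = C₀ × ½·erfc(1.247) = 10.4 × 0.03891 = 0.405 mg/L.

0.405 mg/L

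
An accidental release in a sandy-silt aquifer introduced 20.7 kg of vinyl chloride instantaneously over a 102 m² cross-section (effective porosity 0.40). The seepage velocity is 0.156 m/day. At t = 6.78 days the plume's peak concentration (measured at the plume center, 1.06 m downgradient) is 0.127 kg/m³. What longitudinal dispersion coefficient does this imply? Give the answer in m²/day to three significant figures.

At the plume center C_max = M/(n_e·A·√(4πDt)), so D = M²/(4πt·(n_e·A·C_max)²).
n_e·A·C_max = 0.40 × 102 × 0.127 = 5.182 kg/m.
D = 20.7²/(4π × 6.78 × 5.182²) = 0.187 m²/day.

0.187 m²/day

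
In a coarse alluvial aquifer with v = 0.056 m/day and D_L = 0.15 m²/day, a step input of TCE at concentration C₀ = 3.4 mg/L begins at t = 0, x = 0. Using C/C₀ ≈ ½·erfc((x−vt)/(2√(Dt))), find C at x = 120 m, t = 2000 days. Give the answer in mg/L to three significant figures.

For a continuous step input, C/C₀ ≈ ½·erfc((x−vt)/(2√(Dt))).
vt = 0.056 × 2000 = 112 m and 2√(Dt) = 2√(0.15 × 2000) = 34.64 m.
Argument (x−vt)/(2√(Dt)) = (120 − 112)/34.64 = 0.2309; ½·erfc(0.2309) = 0.3720.
C = 3.4 × 0.3720 = 1.26 mg/L.

1.26 mg/L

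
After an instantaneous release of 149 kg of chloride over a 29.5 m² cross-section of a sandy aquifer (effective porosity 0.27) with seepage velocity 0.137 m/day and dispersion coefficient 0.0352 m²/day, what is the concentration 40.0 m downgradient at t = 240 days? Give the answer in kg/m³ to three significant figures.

0.405 kg/m³

For an instantaneous plane source, C(x,t) = M/(n_e·A·√(4πDt)) · exp(−(x−vt)²/(4Dt)), with n_e·A the pore (flow) area.
Plume center vt = 0.137 × 240 = 32.88 m, so the well at 40.0 m is 7.12 m downgradient of the peak.
√(4πDt) = 10.30 m, giving peak height M/(n_e·A·√(4πDt)) = 149/(0.27 × 29.5 × 10.30) = 1.816 kg/m³.
(x−vt)²/(4Dt) = (7.12)²/(4 × 0.0352 × 240) = 1.500; exp(−1.500) = 0.2231.
C = 1.816 × 0.2231 = 0.405 kg/m³.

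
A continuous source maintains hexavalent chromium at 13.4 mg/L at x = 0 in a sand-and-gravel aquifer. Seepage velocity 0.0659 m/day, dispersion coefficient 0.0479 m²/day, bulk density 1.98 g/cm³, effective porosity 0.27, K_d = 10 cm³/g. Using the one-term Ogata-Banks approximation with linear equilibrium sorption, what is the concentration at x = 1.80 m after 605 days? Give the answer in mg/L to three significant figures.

Retardation factor R = 1 + ρ_b·K_d/n = 1 + 1.98 × 10/0.27 = 74.33.
Sorption retards both mechanisms: v_R = v/R = 0.0008866 m/day, D_R = D/R = 0.0006444 m²/day.
v_R·t = 0.0008866 × 605 = 0.536393 m; 2√(D_R t) = 1.249 m; argument = (1.80 − 0.536393)/1.249 = 1.012.
C = C₀ × ½·erfc(1.012) = 13.4 × 0.07619 = 1.02 mg/L.

1.02 mg/L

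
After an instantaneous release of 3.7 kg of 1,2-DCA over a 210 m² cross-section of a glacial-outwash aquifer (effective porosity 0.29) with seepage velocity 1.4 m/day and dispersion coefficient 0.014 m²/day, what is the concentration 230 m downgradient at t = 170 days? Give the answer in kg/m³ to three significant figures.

1.34e-05 kg/m³

For an instantaneous plane source, C(x,t) = M/(n_e·A·√(4πDt)) · exp(−(x−vt)²/(4Dt)), with n_e·A the pore (flow) area.
Plume center vt = 1.4 × 170 = 238 m, so the well at 230 m is 8 m upgradient of the peak.
√(4πDt) = 5.469 m, giving peak height M/(n_e·A·√(4πDt)) = 3.7/(0.29 × 210 × 5.469) = 0.01111 kg/m³.
(x−vt)²/(4Dt) = (-8)²/(4 × 0.014 × 170) = 6.723; exp(−6.723) = 0.001203.
C = 0.01111 × 0.001203 = 1.34e-05 kg/m³.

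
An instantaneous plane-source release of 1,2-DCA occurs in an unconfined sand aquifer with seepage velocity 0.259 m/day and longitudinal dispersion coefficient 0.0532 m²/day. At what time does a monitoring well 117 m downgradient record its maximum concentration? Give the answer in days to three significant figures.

451 days

For the 1D instantaneous-source solution, setting ∂C/∂t = 0 at fixed x gives v²t² + 2Dt − x² = 0, so t = (√(D² + v²x²) − D)/v².
√(D² + v²x²) = √(0.0532² + 0.259² × 117²) = 30.30; v² = 0.067081.
t = (30.30 − 0.0532)/0.067081 = 451 days (vs. the pure-advection estimate x/v = 452 d).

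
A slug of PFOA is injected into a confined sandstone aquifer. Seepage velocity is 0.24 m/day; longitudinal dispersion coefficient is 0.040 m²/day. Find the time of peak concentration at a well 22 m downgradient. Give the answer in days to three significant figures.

For the 1D instantaneous-source solution, setting ∂C/∂t = 0 at fixed x gives v²t² + 2Dt − x² = 0, so t = (√(D² + v²x²) − D)/v².
√(D² + v²x²) = √(0.040² + 0.24² × 22²) = 5.280; v² = 0.0576.
t = (5.280 − 0.040)/0.0576 = 91.0 days (vs. the pure-advection estimate x/v = 91.7 d).

91.0 days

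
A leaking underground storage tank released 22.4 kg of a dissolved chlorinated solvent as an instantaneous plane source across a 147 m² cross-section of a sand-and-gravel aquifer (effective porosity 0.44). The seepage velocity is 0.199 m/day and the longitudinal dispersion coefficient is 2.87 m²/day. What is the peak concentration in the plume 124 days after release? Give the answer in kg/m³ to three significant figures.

The peak of an instantaneous 1D plume sits at x = vt; there the Gaussian factor is 1 and C_max = M/(n_e·A·√(4πDt)), where n_e·A is the pore area the mass is dissolved in.
√(4πDt) = √(4π × 2.87 × 124) = 66.87 m, so C_max = 22.4/(0.44 × 147 × 66.87) = 0.00518 kg/m³.

0.00518 kg/m³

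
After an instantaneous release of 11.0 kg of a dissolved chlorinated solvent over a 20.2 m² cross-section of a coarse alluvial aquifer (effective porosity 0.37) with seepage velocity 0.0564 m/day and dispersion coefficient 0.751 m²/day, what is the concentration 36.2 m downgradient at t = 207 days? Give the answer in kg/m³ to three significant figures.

0.0127 kg/m³

For an instantaneous plane source, C(x,t) = M/(n_e·A·√(4πDt)) · exp(−(x−vt)²/(4Dt)), with n_e·A the pore (flow) area.
Plume center vt = 0.0564 × 207 = 11.6748 m, so the well at 36.2 m is 24.5252 m downgradient of the peak.
√(4πDt) = 44.20 m, giving peak height M/(n_e·A·√(4πDt)) = 11.0/(0.37 × 20.2 × 44.20) = 0.03330 kg/m³.
(x−vt)²/(4Dt) = (24.5252)²/(4 × 0.751 × 207) = 0.9673; exp(−0.9673) = 0.3801.
C = 0.03330 × 0.3801 = 0.0127 kg/m³.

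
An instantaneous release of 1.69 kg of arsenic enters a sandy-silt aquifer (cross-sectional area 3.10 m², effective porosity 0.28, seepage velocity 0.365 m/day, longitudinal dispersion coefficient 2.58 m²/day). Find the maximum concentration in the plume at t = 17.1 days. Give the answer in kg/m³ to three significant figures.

0.0827 kg/m³

The peak of an instantaneous 1D plume sits at x = vt; there the Gaussian factor is 1 and C_max = M/(n_e·A·√(4πDt)), where n_e·A is the pore area the mass is dissolved in.
√(4πDt) = √(4π × 2.58 × 17.1) = 23.55 m, so C_max = 1.69/(0.28 × 3.10 × 23.55) = 0.0827 kg/m³.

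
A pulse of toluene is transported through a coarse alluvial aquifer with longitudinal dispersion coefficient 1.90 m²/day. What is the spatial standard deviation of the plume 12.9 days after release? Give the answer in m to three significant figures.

Dispersive spreading gives a Gaussian with σ² = 2Dt; advection only shifts the center.
σ = √(2 × 1.90 × 12.9) = 7.00 m.

7.00 m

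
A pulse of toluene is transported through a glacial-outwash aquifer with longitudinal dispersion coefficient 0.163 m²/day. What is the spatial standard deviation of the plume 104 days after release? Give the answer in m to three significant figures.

Dispersive spreading gives a Gaussian with σ² = 2Dt; advection only shifts the center.
σ = √(2 × 0.163 × 104) = 5.82 m.

5.82 m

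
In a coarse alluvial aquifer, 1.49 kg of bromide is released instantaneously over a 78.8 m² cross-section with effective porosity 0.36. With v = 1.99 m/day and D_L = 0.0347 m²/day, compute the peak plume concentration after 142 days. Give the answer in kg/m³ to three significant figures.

0.00667 kg/m³

The peak of an instantaneous 1D plume sits at x = vt; there the Gaussian factor is 1 and C_max = M/(n_e·A·√(4πDt)), where n_e·A is the pore area the mass is dissolved in.
√(4πDt) = √(4π × 0.0347 × 142) = 7.869 m, so C_max = 1.49/(0.36 × 78.8 × 7.869) = 0.00667 kg/m³.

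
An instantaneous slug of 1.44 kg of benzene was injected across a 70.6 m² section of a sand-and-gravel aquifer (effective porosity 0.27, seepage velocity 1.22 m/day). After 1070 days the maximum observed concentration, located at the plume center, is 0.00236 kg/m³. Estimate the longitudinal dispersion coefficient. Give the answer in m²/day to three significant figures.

0.0762 m²/day

At the plume center C_max = M/(n_e·A·√(4πDt)), so D = M²/(4πt·(n_e·A·C_max)²).
n_e·A·C_max = 0.27 × 70.6 × 0.00236 = 0.04499 kg/m.
D = 1.44²/(4π × 1070 × 0.04499²) = 0.0762 m²/day.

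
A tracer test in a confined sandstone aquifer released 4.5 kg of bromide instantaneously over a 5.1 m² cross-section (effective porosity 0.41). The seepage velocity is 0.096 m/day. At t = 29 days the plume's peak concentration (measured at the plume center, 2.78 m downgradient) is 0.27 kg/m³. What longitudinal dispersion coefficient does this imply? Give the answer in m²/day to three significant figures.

At the plume center C_max = M/(n_e·A·√(4πDt)), so D = M²/(4πt·(n_e·A·C_max)²).
n_e·A·C_max = 0.41 × 5.1 × 0.27 = 0.5646 kg/m.
D = 4.5²/(4π × 29 × 0.5646²) = 0.174 m²/day.

0.174 m²/day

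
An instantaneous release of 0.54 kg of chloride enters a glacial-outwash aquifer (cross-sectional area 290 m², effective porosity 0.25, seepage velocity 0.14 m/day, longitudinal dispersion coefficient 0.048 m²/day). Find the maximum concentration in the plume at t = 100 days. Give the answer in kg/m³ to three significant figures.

The peak of an instantaneous 1D plume sits at x = vt; there the Gaussian factor is 1 and C_max = M/(n_e·A·√(4πDt)), where n_e·A is the pore area the mass is dissolved in.
√(4πDt) = √(4π × 0.048 × 100) = 7.767 m, so C_max = 0.54/(0.25 × 290 × 7.767) = 0.000959 kg/m³.

0.000959 kg/m³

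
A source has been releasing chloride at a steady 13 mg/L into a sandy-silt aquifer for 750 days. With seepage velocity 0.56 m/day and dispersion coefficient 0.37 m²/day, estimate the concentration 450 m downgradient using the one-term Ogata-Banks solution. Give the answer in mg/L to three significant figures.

1.32 mg/L

For a continuous step input, C/C₀ ≈ ½·erfc((x−vt)/(2√(Dt))).
vt = 0.56 × 750 = 420 m and 2√(Dt) = 2√(0.37 × 750) = 33.32 m.
Argument (x−vt)/(2√(Dt)) = (450 − 420)/33.32 = 0.9004; ½·erfc(0.9004) = 0.1014.
C = 13 × 0.1014 = 1.32 mg/L.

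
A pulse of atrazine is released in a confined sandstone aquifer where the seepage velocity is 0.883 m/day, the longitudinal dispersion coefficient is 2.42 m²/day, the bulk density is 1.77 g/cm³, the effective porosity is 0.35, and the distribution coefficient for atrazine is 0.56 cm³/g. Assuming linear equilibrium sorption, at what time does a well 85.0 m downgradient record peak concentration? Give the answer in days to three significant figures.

357 days

Retardation factor R = 1 + ρ_b·K_d/n = 1 + 1.77 × 0.56/0.35 = 3.832.
Sorption retards both mechanisms: v_R = v/R = 0.2304 m/day, D_R = D/R = 0.6315 m²/day.
Peak time from v_R²t² + 2D_R t − x² = 0: t = (√(D_R² + v_R²x²) − D_R)/v_R².
√(D_R² + v_R²x²) = √(0.6315² + 0.2304² × 85.0²) = 19.59; v_R² = 0.05308.
t = (19.59 − 0.6315)/0.05308 = 357 days.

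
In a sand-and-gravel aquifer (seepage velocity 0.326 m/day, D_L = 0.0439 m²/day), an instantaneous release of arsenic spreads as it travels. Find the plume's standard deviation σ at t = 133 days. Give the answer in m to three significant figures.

Dispersive spreading gives a Gaussian with σ² = 2Dt; advection only shifts the center.
σ = √(2 × 0.0439 × 133) = 3.42 m.

3.42 m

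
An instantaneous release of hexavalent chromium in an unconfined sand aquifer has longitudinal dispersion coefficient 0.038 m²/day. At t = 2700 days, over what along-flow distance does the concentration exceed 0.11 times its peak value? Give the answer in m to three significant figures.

60.2 m

The plume is Gaussian with σ = √(2Dt) = √(2 × 0.038 × 2700) = 14.32 m.
C/C_peak = exp(−Δx²/(2σ²)) = 0.11 ⇒ Δx = σ·√(−2 ln 0.11) = 14.32 × 2.101 = 30.09 m.
Width = 2Δx = 60.2 m.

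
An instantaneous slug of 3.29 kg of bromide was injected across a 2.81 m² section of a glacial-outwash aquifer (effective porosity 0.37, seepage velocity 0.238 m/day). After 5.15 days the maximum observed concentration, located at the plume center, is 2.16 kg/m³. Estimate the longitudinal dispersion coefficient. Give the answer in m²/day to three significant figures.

At the plume center C_max = M/(n_e·A·√(4πDt)), so D = M²/(4πt·(n_e·A·C_max)²).
n_e·A·C_max = 0.37 × 2.81 × 2.16 = 2.246 kg/m.
D = 3.29²/(4π × 5.15 × 2.246²) = 0.0332 m²/day.

0.0332 m²/day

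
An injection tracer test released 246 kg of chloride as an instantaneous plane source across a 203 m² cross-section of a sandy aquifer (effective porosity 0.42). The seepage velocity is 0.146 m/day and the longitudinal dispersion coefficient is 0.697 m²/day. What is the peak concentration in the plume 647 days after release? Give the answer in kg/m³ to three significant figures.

The peak of an instantaneous 1D plume sits at x = vt; there the Gaussian factor is 1 and C_max = M/(n_e·A·√(4πDt)), where n_e·A is the pore area the mass is dissolved in.
√(4πDt) = √(4π × 0.697 × 647) = 75.28 m, so C_max = 246/(0.42 × 203 × 75.28) = 0.0383 kg/m³.

0.0383 kg/m³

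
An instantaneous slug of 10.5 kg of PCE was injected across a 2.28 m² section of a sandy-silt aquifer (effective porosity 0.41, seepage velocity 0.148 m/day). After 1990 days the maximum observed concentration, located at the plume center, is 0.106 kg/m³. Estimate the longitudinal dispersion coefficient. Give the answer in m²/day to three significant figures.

At the plume center C_max = M/(n_e·A·√(4πDt)), so D = M²/(4πt·(n_e·A·C_max)²).
n_e·A·C_max = 0.41 × 2.28 × 0.106 = 0.09909 kg/m.
D = 10.5²/(4π × 1990 × 0.09909²) = 0.449 m²/day.

0.449 m²/day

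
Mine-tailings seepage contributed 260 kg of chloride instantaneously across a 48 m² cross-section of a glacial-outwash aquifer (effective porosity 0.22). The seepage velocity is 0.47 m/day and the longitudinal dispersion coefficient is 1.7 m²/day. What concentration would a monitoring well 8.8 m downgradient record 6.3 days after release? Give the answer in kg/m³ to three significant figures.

For an instantaneous plane source, C(x,t) = M/(n_e·A·√(4πDt)) · exp(−(x−vt)²/(4Dt)), with n_e·A the pore (flow) area.
Plume center vt = 0.47 × 6.3 = 2.961 m, so the well at 8.8 m is 5.839 m downgradient of the peak.
√(4πDt) = 11.60 m, giving peak height M/(n_e·A·√(4πDt)) = 260/(0.22 × 48 × 11.60) = 2.123 kg/m³.
(x−vt)²/(4Dt) = (5.839)²/(4 × 1.7 × 6.3) = 0.7958; exp(−0.7958) = 0.4512.
C = 2.123 × 0.4512 = 0.958 kg/m³.

0.958 kg/m³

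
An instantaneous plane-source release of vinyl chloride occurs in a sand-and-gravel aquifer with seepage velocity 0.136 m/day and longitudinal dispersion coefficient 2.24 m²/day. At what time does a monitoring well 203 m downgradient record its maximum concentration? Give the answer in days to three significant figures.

1380 days

For the 1D instantaneous-source solution, setting ∂C/∂t = 0 at fixed x gives v²t² + 2Dt − x² = 0, so t = (√(D² + v²x²) − D)/v².
√(D² + v²x²) = √(2.24² + 0.136² × 203²) = 27.70; v² = 0.018496.
t = (27.70 − 2.24)/0.018496 = 1380 days (vs. the pure-advection estimate x/v = 1490 d).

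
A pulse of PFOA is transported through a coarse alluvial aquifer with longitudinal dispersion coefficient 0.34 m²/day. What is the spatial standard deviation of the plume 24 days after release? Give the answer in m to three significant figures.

4.04 m

Dispersive spreading gives a Gaussian with σ² = 2Dt; advection only shifts the center.
σ = √(2 × 0.34 × 24) = 4.04 m.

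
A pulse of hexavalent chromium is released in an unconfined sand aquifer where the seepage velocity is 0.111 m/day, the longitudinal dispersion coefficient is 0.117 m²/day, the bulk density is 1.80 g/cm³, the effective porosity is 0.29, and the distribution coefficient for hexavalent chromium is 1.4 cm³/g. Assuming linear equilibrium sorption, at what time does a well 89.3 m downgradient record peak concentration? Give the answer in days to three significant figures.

7700 days

Retardation factor R = 1 + ρ_b·K_d/n = 1 + 1.80 × 1.4/0.29 = 9.690.
Sorption retards both mechanisms: v_R = v/R = 0.01146 m/day, D_R = D/R = 0.01207 m²/day.
Peak time from v_R²t² + 2D_R t − x² = 0: t = (√(D_R² + v_R²x²) − D_R)/v_R².
√(D_R² + v_R²x²) = √(0.01207² + 0.01146² × 89.3²) = 1.023; v_R² = 0.0001313.
t = (1.023 − 0.01207)/0.0001313 = 7700 days.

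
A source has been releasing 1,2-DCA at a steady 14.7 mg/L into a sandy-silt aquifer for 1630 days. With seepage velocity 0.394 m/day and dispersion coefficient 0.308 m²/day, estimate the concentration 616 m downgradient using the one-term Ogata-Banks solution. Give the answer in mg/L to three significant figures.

11.7 mg/L

For a continuous step input, C/C₀ ≈ ½·erfc((x−vt)/(2√(Dt))).
vt = 0.394 × 1630 = 642.22 m and 2√(Dt) = 2√(0.308 × 1630) = 44.81 m.
Argument (x−vt)/(2√(Dt)) = (616 − 642.22)/44.81 = -0.5851; ½·erfc(-0.5851) = 0.7960.
C = 14.7 × 0.7960 = 11.7 mg/L.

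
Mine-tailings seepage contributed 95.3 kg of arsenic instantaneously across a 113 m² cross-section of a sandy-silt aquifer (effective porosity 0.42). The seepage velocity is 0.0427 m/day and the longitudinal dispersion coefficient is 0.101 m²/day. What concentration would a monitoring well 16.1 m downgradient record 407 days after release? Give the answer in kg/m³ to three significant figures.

0.0875 kg/m³

For an instantaneous plane source, C(x,t) = M/(n_e·A·√(4πDt)) · exp(−(x−vt)²/(4Dt)), with n_e·A the pore (flow) area.
Plume center vt = 0.0427 × 407 = 17.3789 m, so the well at 16.1 m is 1.2789 m upgradient of the peak.
√(4πDt) = 22.73 m, giving peak height M/(n_e·A·√(4πDt)) = 95.3/(0.42 × 113 × 22.73) = 0.08834 kg/m³.
(x−vt)²/(4Dt) = (-1.2789)²/(4 × 0.101 × 407) = 0.009947; exp(−0.009947) = 0.9901.
C = 0.08834 × 0.9901 = 0.0875 kg/m³.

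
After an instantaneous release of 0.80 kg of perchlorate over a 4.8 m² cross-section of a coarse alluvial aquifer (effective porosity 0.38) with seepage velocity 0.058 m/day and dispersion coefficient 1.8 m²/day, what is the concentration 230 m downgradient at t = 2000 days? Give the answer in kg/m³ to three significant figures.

0.000836 kg/m³

For an instantaneous plane source, C(x,t) = M/(n_e·A·√(4πDt)) · exp(−(x−vt)²/(4Dt)), with n_e·A the pore (flow) area.
Plume center vt = 0.058 × 2000 = 116 m, so the well at 230 m is 114 m downgradient of the peak.
√(4πDt) = 212.7 m, giving peak height M/(n_e·A·√(4πDt)) = 0.80/(0.38 × 4.8 × 212.7) = 0.002062 kg/m³.
(x−vt)²/(4Dt) = (114)²/(4 × 1.8 × 2000) = 0.9025; exp(−0.9025) = 0.4056.
C = 0.002062 × 0.4056 = 0.000836 kg/m³.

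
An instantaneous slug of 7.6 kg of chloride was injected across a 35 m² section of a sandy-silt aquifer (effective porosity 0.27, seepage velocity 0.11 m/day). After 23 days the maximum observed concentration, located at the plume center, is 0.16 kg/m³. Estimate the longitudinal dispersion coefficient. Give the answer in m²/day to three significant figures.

At the plume center C_max = M/(n_e·A·√(4πDt)), so D = M²/(4πt·(n_e·A·C_max)²).
n_e·A·C_max = 0.27 × 35 × 0.16 = 1.512 kg/m.
D = 7.6²/(4π × 23 × 1.512²) = 0.0874 m²/day.

0.0874 m²/day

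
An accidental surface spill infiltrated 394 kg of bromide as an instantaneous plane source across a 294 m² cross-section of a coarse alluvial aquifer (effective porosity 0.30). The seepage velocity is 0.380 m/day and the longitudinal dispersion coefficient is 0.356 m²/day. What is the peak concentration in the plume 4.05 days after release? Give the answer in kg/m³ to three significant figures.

1.05 kg/m³

The peak of an instantaneous 1D plume sits at x = vt; there the Gaussian factor is 1 and C_max = M/(n_e·A·√(4πDt)), where n_e·A is the pore area the mass is dissolved in.
√(4πDt) = √(4π × 0.356 × 4.05) = 4.257 m, so C_max = 394/(0.30 × 294 × 4.257) = 1.05 kg/m³.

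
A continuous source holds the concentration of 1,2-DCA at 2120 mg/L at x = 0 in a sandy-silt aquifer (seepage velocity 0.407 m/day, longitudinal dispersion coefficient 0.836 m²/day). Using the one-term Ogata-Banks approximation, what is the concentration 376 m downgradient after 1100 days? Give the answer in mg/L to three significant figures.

For a continuous step input, C/C₀ ≈ ½·erfc((x−vt)/(2√(Dt))).
vt = 0.407 × 1100 = 447.7 m and 2√(Dt) = 2√(0.836 × 1100) = 60.65 m.
Argument (x−vt)/(2√(Dt)) = (376 − 447.7)/60.65 = -1.182; ½·erfc(-1.182) = 0.9527.
C = 2120 × 0.9527 = 2020 mg/L.

2020 mg/L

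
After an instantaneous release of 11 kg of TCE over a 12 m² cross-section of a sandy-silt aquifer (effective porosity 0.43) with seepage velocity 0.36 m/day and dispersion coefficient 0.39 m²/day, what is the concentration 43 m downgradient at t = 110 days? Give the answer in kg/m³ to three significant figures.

0.0858 kg/m³

For an instantaneous plane source, C(x,t) = M/(n_e·A·√(4πDt)) · exp(−(x−vt)²/(4Dt)), with n_e·A the pore (flow) area.
Plume center vt = 0.36 × 110 = 39.6 m, so the well at 43 m is 3.4 m downgradient of the peak.
√(4πDt) = 23.22 m, giving peak height M/(n_e·A·√(4πDt)) = 11/(0.43 × 12 × 23.22) = 0.09181 kg/m³.
(x−vt)²/(4Dt) = (3.4)²/(4 × 0.39 × 110) = 0.06737; exp(−0.06737) = 0.9348.
C = 0.09181 × 0.9348 = 0.0858 kg/m³.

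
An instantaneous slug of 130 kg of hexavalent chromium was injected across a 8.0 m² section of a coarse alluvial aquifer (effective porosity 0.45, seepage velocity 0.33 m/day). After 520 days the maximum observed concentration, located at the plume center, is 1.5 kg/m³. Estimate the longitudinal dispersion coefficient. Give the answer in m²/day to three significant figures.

At the plume center C_max = M/(n_e·A·√(4πDt)), so D = M²/(4πt·(n_e·A·C_max)²).
n_e·A·C_max = 0.45 × 8.0 × 1.5 = 5.400 kg/m.
D = 130²/(4π × 520 × 5.400²) = 0.0887 m²/day.

0.0887 m²/day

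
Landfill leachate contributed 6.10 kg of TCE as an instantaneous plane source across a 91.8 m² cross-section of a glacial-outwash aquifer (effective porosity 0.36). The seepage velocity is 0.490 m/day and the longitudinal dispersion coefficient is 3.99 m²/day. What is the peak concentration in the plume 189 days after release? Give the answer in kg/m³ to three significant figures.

0.00190 kg/m³

The peak of an instantaneous 1D plume sits at x = vt; there the Gaussian factor is 1 and C_max = M/(n_e·A·√(4πDt)), where n_e·A is the pore area the mass is dissolved in.
√(4πDt) = √(4π × 3.99 × 189) = 97.35 m, so C_max = 6.10/(0.36 × 91.8 × 97.35) = 0.00190 kg/m³.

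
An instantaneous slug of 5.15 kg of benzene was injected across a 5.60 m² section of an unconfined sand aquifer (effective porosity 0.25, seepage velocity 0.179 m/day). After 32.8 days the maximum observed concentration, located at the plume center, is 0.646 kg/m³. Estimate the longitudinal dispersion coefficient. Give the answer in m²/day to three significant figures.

0.0787 m²/day

At the plume center C_max = M/(n_e·A·√(4πDt)), so D = M²/(4πt·(n_e·A·C_max)²).
n_e·A·C_max = 0.25 × 5.60 × 0.646 = 0.9044 kg/m.
D = 5.15²/(4π × 32.8 × 0.9044²) = 0.0787 m²/day.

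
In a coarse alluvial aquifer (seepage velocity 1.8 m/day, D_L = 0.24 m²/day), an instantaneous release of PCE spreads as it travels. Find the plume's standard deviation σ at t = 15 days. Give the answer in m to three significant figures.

Dispersive spreading gives a Gaussian with σ² = 2Dt; advection only shifts the center.
σ = √(2 × 0.24 × 15) = 2.68 m.

2.68 m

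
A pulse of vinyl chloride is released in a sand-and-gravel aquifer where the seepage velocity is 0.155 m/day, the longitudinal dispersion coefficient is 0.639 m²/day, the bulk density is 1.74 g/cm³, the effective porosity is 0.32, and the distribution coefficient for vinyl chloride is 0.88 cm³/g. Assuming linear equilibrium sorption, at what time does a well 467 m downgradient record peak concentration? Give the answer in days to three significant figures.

Retardation factor R = 1 + ρ_b·K_d/n = 1 + 1.74 × 0.88/0.32 = 5.785.
Sorption retards both mechanisms: v_R = v/R = 0.02679 m/day, D_R = D/R = 0.1105 m²/day.
Peak time from v_R²t² + 2D_R t − x² = 0: t = (√(D_R² + v_R²x²) − D_R)/v_R².
√(D_R² + v_R²x²) = √(0.1105² + 0.02679² × 467²) = 12.51; v_R² = 0.0007177.
t = (12.51 − 0.1105)/0.0007177 = 17300 days.

17300 days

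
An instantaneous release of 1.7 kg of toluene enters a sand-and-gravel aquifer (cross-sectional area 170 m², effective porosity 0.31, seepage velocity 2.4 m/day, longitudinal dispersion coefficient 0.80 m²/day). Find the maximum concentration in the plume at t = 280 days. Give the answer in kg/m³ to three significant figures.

0.000608 kg/m³

The peak of an instantaneous 1D plume sits at x = vt; there the Gaussian factor is 1 and C_max = M/(n_e·A·√(4πDt)), where n_e·A is the pore area the mass is dissolved in.
√(4πDt) = √(4π × 0.80 × 280) = 53.06 m, so C_max = 1.7/(0.31 × 170 × 53.06) = 0.000608 kg/m³.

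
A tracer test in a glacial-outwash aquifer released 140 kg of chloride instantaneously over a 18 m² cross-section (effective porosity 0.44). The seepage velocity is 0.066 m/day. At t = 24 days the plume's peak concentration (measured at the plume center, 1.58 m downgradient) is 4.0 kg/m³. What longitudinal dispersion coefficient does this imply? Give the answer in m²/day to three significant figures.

At the plume center C_max = M/(n_e·A·√(4πDt)), so D = M²/(4πt·(n_e·A·C_max)²).
n_e·A·C_max = 0.44 × 18 × 4.0 = 31.68 kg/m.
D = 140²/(4π × 24 × 31.68²) = 0.0648 m²/day.

0.0648 m²/day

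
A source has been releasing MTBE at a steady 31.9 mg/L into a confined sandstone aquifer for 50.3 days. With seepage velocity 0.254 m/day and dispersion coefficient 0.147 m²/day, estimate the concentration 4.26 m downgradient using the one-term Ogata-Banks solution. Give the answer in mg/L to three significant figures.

For a continuous step input, C/C₀ ≈ ½·erfc((x−vt)/(2√(Dt))).
vt = 0.254 × 50.3 = 12.7762 m and 2√(Dt) = 2√(0.147 × 50.3) = 5.438 m.
Argument (x−vt)/(2√(Dt)) = (4.26 − 12.7762)/5.438 = -1.566; ½·erfc(-1.566) = 0.9866.
C = 31.9 × 0.9866 = 31.5 mg/L.

31.5 mg/L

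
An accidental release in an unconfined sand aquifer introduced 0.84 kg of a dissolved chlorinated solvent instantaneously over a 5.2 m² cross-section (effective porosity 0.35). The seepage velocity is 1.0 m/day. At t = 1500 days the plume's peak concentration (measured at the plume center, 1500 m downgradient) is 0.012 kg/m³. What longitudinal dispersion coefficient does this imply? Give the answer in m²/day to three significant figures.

0.0785 m²/day

At the plume center C_max = M/(n_e·A·√(4πDt)), so D = M²/(4πt·(n_e·A·C_max)²).
n_e·A·C_max = 0.35 × 5.2 × 0.012 = 0.02184 kg/m.
D = 0.84²/(4π × 1500 × 0.02184²) = 0.0785 m²/day.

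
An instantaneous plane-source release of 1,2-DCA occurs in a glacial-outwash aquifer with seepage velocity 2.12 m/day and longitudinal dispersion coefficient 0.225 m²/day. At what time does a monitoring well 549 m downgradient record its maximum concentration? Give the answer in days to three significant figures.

259 days

For the 1D instantaneous-source solution, setting ∂C/∂t = 0 at fixed x gives v²t² + 2Dt − x² = 0, so t = (√(D² + v²x²) − D)/v².
√(D² + v²x²) = √(0.225² + 2.12² × 549²) = 1164; v² = 4.4944.
t = (1164 − 0.225)/4.4944 = 259 days (vs. the pure-advection estimate x/v = 259 d).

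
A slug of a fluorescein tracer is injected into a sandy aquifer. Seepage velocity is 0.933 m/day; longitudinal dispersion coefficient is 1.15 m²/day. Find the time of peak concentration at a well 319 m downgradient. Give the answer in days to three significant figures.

341 days

For the 1D instantaneous-source solution, setting ∂C/∂t = 0 at fixed x gives v²t² + 2Dt − x² = 0, so t = (√(D² + v²x²) − D)/v².
√(D² + v²x²) = √(1.15² + 0.933² × 319²) = 297.6; v² = 0.870489.
t = (297.6 − 1.15)/0.870489 = 341 days (vs. the pure-advection estimate x/v = 342 d).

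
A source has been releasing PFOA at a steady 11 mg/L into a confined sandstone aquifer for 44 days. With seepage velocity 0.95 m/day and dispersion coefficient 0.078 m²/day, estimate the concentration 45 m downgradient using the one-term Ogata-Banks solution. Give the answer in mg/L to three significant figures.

For a continuous step input, C/C₀ ≈ ½·erfc((x−vt)/(2√(Dt))).
vt = 0.95 × 44 = 41.8 m and 2√(Dt) = 2√(0.078 × 44) = 3.705 m.
Argument (x−vt)/(2√(Dt)) = (45 − 41.8)/3.705 = 0.8637; ½·erfc(0.8637) = 0.1110.
C = 11 × 0.1110 = 1.22 mg/L.

1.22 mg/L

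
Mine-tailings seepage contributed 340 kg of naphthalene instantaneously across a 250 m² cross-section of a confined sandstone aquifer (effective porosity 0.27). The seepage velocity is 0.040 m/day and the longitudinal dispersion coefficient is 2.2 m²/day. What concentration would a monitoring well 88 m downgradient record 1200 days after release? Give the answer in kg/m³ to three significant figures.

0.0238 kg/m³

For an instantaneous plane source, C(x,t) = M/(n_e·A·√(4πDt)) · exp(−(x−vt)²/(4Dt)), with n_e·A the pore (flow) area.
Plume center vt = 0.040 × 1200 = 48 m, so the well at 88 m is 40 m downgradient of the peak.
√(4πDt) = 182.1 m, giving peak height M/(n_e·A·√(4πDt)) = 340/(0.27 × 250 × 182.1) = 0.02766 kg/m³.
(x−vt)²/(4Dt) = (40)²/(4 × 2.2 × 1200) = 0.1515; exp(−0.1515) = 0.8594.
C = 0.02766 × 0.8594 = 0.0238 kg/m³.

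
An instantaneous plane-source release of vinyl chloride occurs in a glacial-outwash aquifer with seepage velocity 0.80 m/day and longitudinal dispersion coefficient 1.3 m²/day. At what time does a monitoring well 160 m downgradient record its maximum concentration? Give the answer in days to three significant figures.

For the 1D instantaneous-source solution, setting ∂C/∂t = 0 at fixed x gives v²t² + 2Dt − x² = 0, so t = (√(D² + v²x²) − D)/v².
√(D² + v²x²) = √(1.3² + 0.80² × 160²) = 128.0; v² = 0.64.
t = (128.0 − 1.3)/0.64 = 198 days (vs. the pure-advection estimate x/v = 200 d).

198 days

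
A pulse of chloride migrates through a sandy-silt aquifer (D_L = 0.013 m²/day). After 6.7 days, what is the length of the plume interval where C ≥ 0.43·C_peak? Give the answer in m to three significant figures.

The plume is Gaussian with σ = √(2Dt) = √(2 × 0.013 × 6.7) = 0.4174 m.
C/C_peak = exp(−Δx²/(2σ²)) = 0.43 ⇒ Δx = σ·√(−2 ln 0.43) = 0.4174 × 1.299 = 0.5422 m.
Width = 2Δx = 1.08 m.

1.08 m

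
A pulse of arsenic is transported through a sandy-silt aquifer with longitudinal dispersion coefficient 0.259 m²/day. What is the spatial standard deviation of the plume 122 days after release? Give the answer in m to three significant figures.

Dispersive spreading gives a Gaussian with σ² = 2Dt; advection only shifts the center.
σ = √(2 × 0.259 × 122) = 7.95 m.

7.95 m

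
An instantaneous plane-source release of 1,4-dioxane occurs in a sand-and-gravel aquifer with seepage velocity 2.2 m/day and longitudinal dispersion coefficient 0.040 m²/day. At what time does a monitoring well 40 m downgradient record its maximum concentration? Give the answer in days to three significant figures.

18.2 days

For the 1D instantaneous-source solution, setting ∂C/∂t = 0 at fixed x gives v²t² + 2Dt − x² = 0, so t = (√(D² + v²x²) − D)/v².
√(D² + v²x²) = √(0.040² + 2.2² × 40²) = 88.00; v² = 4.84.
t = (88.00 − 0.040)/4.84 = 18.2 days (vs. the pure-advection estimate x/v = 18.2 d).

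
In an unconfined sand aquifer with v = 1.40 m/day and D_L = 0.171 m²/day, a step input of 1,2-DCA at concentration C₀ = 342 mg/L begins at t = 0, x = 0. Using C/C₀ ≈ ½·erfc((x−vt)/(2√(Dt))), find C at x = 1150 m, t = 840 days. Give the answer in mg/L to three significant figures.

321 mg/L

For a continuous step input, C/C₀ ≈ ½·erfc((x−vt)/(2√(Dt))).
vt = 1.40 × 840 = 1176 m and 2√(Dt) = 2√(0.171 × 840) = 23.97 m.
Argument (x−vt)/(2√(Dt)) = (1150 − 1176)/23.97 = -1.085; ½·erfc(-1.085) = 0.9375.
C = 342 × 0.9375 = 321 mg/L.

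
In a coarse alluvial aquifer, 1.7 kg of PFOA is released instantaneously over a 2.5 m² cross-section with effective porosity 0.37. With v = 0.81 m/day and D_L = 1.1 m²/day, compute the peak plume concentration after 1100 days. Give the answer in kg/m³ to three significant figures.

0.0149 kg/m³

The peak of an instantaneous 1D plume sits at x = vt; there the Gaussian factor is 1 and C_max = M/(n_e·A·√(4πDt)), where n_e·A is the pore area the mass is dissolved in.
√(4πDt) = √(4π × 1.1 × 1100) = 123.3 m, so C_max = 1.7/(0.37 × 2.5 × 123.3) = 0.0149 kg/m³.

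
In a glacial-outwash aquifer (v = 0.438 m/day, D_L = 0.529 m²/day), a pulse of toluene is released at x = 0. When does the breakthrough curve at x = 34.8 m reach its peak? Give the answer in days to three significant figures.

76.7 days

For the 1D instantaneous-source solution, setting ∂C/∂t = 0 at fixed x gives v²t² + 2Dt − x² = 0, so t = (√(D² + v²x²) − D)/v².
√(D² + v²x²) = √(0.529² + 0.438² × 34.8²) = 15.25; v² = 0.191844.
t = (15.25 − 0.529)/0.191844 = 76.7 days (vs. the pure-advection estimate x/v = 79.5 d).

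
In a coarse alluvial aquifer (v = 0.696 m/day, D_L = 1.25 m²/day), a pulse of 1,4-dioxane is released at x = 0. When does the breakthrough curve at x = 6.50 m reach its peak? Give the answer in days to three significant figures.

For the 1D instantaneous-source solution, setting ∂C/∂t = 0 at fixed x gives v²t² + 2Dt − x² = 0, so t = (√(D² + v²x²) − D)/v².
√(D² + v²x²) = √(1.25² + 0.696² × 6.50²) = 4.694; v² = 0.484416.
t = (4.694 − 1.25)/0.484416 = 7.11 days (vs. the pure-advection estimate x/v = 9.34 d).

7.11 days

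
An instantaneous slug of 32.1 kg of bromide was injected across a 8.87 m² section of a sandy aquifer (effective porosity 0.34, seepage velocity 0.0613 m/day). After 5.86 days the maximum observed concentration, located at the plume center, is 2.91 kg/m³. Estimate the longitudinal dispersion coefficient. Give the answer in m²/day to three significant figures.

0.182 m²/day

At the plume center C_max = M/(n_e·A·√(4πDt)), so D = M²/(4πt·(n_e·A·C_max)²).
n_e·A·C_max = 0.34 × 8.87 × 2.91 = 8.776 kg/m.
D = 32.1²/(4π × 5.86 × 8.776²) = 0.182 m²/day.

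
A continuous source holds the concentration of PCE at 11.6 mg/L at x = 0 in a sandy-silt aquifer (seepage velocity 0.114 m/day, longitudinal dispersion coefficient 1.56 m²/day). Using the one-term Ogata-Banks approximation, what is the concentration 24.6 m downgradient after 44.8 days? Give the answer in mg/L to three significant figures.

0.575 mg/L

For a continuous step input, C/C₀ ≈ ½·erfc((x−vt)/(2√(Dt))).
vt = 0.114 × 44.8 = 5.1072 m and 2√(Dt) = 2√(1.56 × 44.8) = 16.72 m.
Argument (x−vt)/(2√(Dt)) = (24.6 − 5.1072)/16.72 = 1.166; ½·erfc(1.166) = 0.04958.
C = 11.6 × 0.04958 = 0.575 mg/L.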